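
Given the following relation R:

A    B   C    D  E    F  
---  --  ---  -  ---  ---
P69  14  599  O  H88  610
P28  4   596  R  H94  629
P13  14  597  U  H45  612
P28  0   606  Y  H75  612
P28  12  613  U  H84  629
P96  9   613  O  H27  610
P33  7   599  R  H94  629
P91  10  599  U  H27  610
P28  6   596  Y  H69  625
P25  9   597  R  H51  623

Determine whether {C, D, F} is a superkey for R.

Yes

All 10 rows have distinct {C, D, F} values, so {C, D, F} → (all attributes) holds and {C, D, F} is a superkey.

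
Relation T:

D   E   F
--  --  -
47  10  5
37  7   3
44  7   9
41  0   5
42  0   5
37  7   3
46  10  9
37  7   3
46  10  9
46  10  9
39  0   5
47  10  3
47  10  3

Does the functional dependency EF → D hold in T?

No

(E=10, F=5): 1 row → D = 47 ✓
(E=7, F=3): 3 rows → D = 37, 37, 37 ✓
(E=7, F=9): 1 row → D = 44 ✓
(E=0, F=5): 3 rows → D takes values {41, 42, 39} — violation
(E=10, F=9): 3 rows → D = 46, 46, 46 ✓
(E=10, F=3): 2 rows → D = 47, 47 ✓
Two rows agree on EF but differ on D, so EF → D does not hold.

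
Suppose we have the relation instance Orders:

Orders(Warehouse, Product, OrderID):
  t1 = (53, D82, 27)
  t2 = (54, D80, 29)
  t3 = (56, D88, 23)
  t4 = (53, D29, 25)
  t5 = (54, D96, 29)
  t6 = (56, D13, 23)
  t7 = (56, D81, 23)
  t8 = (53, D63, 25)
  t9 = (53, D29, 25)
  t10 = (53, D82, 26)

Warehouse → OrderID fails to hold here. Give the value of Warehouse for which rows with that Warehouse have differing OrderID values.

Warehouse=53: rows 1, 4, 8, 9, 10 → OrderID takes values {27, 25, 26} — violation
Warehouse=54: rows 2, 5 → OrderID = 29, 29 ✓
Warehouse=56: rows 3, 6, 7 → OrderID = 23, 23, 23 ✓
The only Warehouse value with inconsistent OrderID is Warehouse=53.

53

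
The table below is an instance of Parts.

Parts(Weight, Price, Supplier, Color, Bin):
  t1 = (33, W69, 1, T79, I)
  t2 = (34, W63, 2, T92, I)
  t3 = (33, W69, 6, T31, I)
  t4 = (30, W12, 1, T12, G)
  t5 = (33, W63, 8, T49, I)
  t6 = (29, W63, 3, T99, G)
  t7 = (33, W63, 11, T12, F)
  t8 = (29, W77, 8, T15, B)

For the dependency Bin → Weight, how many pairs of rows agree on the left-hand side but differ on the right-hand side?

Bin=I: violating pairs (1,2), (2,3), (2,5) — 3 pairs.
Bin=G: violating pairs (4,6) — 1 pair.

4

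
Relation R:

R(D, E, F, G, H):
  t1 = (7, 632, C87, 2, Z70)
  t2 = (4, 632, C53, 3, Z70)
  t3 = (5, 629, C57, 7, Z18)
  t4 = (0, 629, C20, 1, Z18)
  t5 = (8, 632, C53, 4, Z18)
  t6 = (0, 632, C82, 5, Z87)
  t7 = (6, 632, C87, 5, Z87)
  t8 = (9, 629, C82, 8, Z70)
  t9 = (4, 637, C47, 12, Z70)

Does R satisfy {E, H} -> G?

No

(E=632, H=Z70): rows 1, 2 → G takes values {2, 3} — violation
(E=629, H=Z18): rows 3, 4 → G takes values {7, 1} — violation
(E=632, H=Z18): row 5 → G = 4 ✓
(E=632, H=Z87): rows 6, 7 → G = 5, 5 ✓
(E=629, H=Z70): row 8 → G = 8 ✓
(E=637, H=Z70): row 9 → G = 12 ✓
Two rows agree on {E, H} but differ on G, so {E, H} -> G does not hold.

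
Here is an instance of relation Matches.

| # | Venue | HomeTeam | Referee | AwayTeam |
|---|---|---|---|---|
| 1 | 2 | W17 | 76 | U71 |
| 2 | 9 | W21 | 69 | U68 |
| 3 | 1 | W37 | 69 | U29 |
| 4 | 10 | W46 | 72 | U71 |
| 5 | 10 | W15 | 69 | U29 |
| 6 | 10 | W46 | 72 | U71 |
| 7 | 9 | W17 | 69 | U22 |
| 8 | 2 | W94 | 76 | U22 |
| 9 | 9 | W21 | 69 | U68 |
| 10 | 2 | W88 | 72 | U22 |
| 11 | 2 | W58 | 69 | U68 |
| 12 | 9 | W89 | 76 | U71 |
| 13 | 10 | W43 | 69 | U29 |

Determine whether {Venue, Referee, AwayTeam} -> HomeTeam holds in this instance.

(Venue=2, Referee=76, AwayTeam=U71): row 1 → HomeTeam = W17 ✓
(Venue=9, Referee=69, AwayTeam=U68): rows 2, 9 → HomeTeam = W21, W21 ✓
(Venue=1, Referee=69, AwayTeam=U29): row 3 → HomeTeam = W37 ✓
(Venue=10, Referee=72, AwayTeam=U71): rows 4, 6 → HomeTeam = W46, W46 ✓
(Venue=10, Referee=69, AwayTeam=U29): rows 5, 13 → HomeTeam takes values {W15, W43} — violation
(Venue=9, Referee=69, AwayTeam=U22): row 7 → HomeTeam = W17 ✓
(Venue=2, Referee=76, AwayTeam=U22): row 8 → HomeTeam = W94 ✓
(Venue=2, Referee=72, AwayTeam=U22): row 10 → HomeTeam = W88 ✓
(Venue=2, Referee=69, AwayTeam=U68): row 11 → HomeTeam = W58 ✓
(Venue=9, Referee=76, AwayTeam=U71): row 12 → HomeTeam = W89 ✓
Two rows agree on {Venue, Referee, AwayTeam} but differ on HomeTeam, so {Venue, Referee, AwayTeam} -> HomeTeam does not hold.

No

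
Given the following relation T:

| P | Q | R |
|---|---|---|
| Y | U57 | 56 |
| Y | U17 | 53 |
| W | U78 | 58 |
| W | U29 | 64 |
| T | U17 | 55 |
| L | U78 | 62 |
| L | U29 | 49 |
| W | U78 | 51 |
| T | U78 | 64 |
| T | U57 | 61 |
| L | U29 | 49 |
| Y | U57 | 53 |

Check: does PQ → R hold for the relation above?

No

(P=Y, Q=U57): 2 rows → R takes values {56, 53} — violation
(P=Y, Q=U17): 1 row → R = 53 ✓
(P=W, Q=U78): 2 rows → R takes values {58, 51} — violation
(P=W, Q=U29): 1 row → R = 64 ✓
(P=T, Q=U17): 1 row → R = 55 ✓
(P=L, Q=U78): 1 row → R = 62 ✓
(P=L, Q=U29): 2 rows → R = 49, 49 ✓
(P=T, Q=U78): 1 row → R = 64 ✓
(P=T, Q=U57): 1 row → R = 61 ✓
Two rows agree on PQ but differ on R, so PQ → R does not hold.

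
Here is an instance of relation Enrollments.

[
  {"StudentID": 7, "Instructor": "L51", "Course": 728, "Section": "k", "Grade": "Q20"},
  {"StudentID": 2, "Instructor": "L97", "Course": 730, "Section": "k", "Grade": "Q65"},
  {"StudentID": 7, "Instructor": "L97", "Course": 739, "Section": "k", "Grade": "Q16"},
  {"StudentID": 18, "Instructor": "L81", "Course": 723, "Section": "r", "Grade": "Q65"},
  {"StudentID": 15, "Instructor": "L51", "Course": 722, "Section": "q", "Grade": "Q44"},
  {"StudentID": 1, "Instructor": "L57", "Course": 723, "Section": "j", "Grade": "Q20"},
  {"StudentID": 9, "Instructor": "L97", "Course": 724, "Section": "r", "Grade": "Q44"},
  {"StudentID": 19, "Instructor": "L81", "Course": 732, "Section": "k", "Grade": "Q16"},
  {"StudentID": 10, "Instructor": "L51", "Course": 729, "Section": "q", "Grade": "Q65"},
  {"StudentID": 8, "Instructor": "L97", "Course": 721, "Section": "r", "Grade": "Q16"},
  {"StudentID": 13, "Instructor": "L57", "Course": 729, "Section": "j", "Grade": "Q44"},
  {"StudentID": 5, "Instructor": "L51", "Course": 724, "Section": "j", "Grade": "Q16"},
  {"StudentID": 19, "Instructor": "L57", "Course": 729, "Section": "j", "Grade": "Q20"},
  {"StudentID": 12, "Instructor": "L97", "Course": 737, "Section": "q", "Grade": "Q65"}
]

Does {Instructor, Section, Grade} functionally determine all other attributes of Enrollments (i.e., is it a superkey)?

No

Two distinct rows share (Instructor=L57, Section=j, Grade=Q20), so {Instructor, Section, Grade} does not determine every attribute — not a superkey.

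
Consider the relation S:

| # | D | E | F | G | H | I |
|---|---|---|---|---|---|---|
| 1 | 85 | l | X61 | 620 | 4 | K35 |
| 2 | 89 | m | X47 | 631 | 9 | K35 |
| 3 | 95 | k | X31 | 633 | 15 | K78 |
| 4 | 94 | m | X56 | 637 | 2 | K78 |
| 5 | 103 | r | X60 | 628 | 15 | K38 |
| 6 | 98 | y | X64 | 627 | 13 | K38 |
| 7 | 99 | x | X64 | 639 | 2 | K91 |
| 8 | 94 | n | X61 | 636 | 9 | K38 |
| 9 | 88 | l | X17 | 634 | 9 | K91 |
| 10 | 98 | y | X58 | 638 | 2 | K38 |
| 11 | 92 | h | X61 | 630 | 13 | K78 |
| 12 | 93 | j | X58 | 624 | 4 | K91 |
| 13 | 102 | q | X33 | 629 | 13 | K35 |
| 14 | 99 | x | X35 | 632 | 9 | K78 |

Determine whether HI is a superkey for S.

Yes

All 14 rows have distinct HI values, so HI → (all attributes) holds and HI is a superkey.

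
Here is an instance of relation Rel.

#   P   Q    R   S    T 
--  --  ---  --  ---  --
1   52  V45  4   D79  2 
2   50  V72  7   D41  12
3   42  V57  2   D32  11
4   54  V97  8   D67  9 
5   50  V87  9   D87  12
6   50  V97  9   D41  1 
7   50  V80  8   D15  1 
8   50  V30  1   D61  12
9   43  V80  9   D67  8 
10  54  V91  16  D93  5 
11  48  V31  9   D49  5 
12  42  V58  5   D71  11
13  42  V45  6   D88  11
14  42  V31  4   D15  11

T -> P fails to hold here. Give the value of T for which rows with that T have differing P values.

T=2: row 1 → P = 52 ✓
T=12: rows 2, 5, 8 → P = 50, 50, 50 ✓
T=11: rows 3, 12, 13, 14 → P = 42, 42, 42, 42 ✓
T=9: row 4 → P = 54 ✓
T=1: rows 6, 7 → P = 50, 50 ✓
T=8: row 9 → P = 43 ✓
T=5: rows 10, 11 → P takes values {54, 48} — violation
The only T value with inconsistent P is T=5.

5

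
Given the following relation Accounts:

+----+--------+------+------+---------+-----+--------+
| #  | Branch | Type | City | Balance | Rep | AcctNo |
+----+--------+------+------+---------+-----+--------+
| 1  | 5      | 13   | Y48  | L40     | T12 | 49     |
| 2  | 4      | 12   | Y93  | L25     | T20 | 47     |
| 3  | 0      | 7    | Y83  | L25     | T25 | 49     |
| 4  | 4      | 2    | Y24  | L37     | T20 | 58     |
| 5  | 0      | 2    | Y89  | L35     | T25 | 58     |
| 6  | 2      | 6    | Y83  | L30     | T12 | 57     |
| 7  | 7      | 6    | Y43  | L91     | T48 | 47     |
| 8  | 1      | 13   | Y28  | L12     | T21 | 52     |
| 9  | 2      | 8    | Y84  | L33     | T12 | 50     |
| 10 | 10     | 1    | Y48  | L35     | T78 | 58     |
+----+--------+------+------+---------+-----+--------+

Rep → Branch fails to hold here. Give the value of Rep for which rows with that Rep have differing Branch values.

Rep=T12: rows 1, 6, 9 → Branch takes values {5, 2} — violation
Rep=T20: rows 2, 4 → Branch = 4, 4 ✓
Rep=T25: rows 3, 5 → Branch = 0, 0 ✓
Rep=T48: row 7 → Branch = 7 ✓
Rep=T21: row 8 → Branch = 1 ✓
Rep=T78: row 10 → Branch = 10 ✓
The only Rep value with inconsistent Branch is Rep=T12.

T12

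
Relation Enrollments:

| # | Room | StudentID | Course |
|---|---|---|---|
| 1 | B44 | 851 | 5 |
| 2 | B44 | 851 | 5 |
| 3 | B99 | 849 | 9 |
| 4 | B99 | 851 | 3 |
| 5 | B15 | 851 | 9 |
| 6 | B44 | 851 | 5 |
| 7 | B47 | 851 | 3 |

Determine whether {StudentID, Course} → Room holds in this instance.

(StudentID=851, Course=5): rows 1, 2, 6 → Room = B44, B44, B44 ✓
(StudentID=849, Course=9): row 3 → Room = B99 ✓
(StudentID=851, Course=3): rows 4, 7 → Room takes values {B99, B47} — violation
(StudentID=851, Course=9): row 5 → Room = B15 ✓
Two rows agree on {StudentID, Course} but differ on Room, so {StudentID, Course} → Room does not hold.

No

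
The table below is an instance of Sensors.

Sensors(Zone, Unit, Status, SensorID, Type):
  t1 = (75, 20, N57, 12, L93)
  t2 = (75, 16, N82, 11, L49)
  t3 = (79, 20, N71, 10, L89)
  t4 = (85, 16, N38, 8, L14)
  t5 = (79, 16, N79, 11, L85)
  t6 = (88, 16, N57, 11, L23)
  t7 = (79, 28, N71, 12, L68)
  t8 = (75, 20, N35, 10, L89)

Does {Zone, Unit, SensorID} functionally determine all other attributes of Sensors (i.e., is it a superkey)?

Yes

All 8 rows have distinct {Zone, Unit, SensorID} values, so {Zone, Unit, SensorID} → (all attributes) holds and {Zone, Unit, SensorID} is a superkey.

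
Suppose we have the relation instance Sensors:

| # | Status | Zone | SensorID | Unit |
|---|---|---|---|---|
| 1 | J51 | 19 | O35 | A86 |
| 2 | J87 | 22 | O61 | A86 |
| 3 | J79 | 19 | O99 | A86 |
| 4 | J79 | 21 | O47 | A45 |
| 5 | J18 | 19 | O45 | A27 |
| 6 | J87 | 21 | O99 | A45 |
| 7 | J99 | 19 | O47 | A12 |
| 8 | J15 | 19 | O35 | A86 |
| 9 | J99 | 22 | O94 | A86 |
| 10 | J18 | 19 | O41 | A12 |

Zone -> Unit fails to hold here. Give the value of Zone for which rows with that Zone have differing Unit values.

19

Zone=19: rows 1, 3, 5, 7, 8, 10 → Unit takes values {A86, A27, A12} — violation
Zone=22: rows 2, 9 → Unit = A86, A86 ✓
Zone=21: rows 4, 6 → Unit = A45, A45 ✓
The only Zone value with inconsistent Unit is Zone=19.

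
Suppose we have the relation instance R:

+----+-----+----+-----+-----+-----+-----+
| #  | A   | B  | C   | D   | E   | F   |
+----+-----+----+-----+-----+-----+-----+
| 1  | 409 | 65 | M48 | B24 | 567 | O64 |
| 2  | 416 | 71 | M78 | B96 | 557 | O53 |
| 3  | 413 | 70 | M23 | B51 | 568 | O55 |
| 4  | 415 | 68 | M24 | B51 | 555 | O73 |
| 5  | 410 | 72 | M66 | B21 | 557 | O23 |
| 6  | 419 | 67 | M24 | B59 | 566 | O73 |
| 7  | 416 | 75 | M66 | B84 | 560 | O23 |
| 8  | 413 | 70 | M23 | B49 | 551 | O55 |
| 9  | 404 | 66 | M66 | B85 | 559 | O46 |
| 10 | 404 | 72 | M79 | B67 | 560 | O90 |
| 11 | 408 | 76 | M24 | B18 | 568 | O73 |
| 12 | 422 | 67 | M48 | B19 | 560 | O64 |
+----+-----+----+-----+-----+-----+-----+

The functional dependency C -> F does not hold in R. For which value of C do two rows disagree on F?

M66

C=M48: rows 1, 12 → F = O64, O64 ✓
C=M78: row 2 → F = O53 ✓
C=M23: rows 3, 8 → F = O55, O55 ✓
C=M24: rows 4, 6, 11 → F = O73, O73, O73 ✓
C=M66: rows 5, 7, 9 → F takes values {O23, O46} — violation
C=M79: row 10 → F = O90 ✓
The only C value with inconsistent F is C=M66.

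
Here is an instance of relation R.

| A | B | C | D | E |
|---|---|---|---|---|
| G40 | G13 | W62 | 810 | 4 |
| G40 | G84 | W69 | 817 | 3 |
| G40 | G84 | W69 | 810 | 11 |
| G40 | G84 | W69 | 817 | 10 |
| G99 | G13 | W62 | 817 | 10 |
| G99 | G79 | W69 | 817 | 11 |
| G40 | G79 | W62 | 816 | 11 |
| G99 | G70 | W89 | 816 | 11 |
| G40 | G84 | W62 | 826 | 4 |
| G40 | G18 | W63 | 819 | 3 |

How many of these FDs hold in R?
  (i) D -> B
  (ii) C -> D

(i) D -> B: D=810: 2 rows → B takes values {G13, G84} — violation; D=817: 4 rows → B takes values {G84, G13, G79} — violation; D=816: 2 rows → B takes values {G79, G70} — violation — fails.
(ii) C -> D: C=W62: 4 rows → D takes values {810, 817, 816, 826} — violation; C=W69: 4 rows → D takes values {817, 810} — violation — fails.
None of the 2 dependencies hold.

0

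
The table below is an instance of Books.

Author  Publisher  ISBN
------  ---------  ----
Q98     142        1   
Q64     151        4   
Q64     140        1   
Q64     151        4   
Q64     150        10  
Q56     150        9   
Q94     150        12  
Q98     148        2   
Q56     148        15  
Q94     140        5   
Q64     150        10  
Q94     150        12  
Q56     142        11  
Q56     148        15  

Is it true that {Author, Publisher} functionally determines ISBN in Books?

(Author=Q98, Publisher=142): 1 row → ISBN = 1 ✓
(Author=Q64, Publisher=151): 2 rows → ISBN = 4, 4 ✓
(Author=Q64, Publisher=140): 1 row → ISBN = 1 ✓
(Author=Q64, Publisher=150): 2 rows → ISBN = 10, 10 ✓
(Author=Q56, Publisher=150): 1 row → ISBN = 9 ✓
(Author=Q94, Publisher=150): 2 rows → ISBN = 12, 12 ✓
(Author=Q98, Publisher=148): 1 row → ISBN = 2 ✓
(Author=Q56, Publisher=148): 2 rows → ISBN = 15, 15 ✓
(Author=Q94, Publisher=140): 1 row → ISBN = 5 ✓
(Author=Q56, Publisher=142): 1 row → ISBN = 11 ✓
Every {Author, Publisher} value is associated with a single ISBN value, so {Author, Publisher} -> ISBN holds.

Yes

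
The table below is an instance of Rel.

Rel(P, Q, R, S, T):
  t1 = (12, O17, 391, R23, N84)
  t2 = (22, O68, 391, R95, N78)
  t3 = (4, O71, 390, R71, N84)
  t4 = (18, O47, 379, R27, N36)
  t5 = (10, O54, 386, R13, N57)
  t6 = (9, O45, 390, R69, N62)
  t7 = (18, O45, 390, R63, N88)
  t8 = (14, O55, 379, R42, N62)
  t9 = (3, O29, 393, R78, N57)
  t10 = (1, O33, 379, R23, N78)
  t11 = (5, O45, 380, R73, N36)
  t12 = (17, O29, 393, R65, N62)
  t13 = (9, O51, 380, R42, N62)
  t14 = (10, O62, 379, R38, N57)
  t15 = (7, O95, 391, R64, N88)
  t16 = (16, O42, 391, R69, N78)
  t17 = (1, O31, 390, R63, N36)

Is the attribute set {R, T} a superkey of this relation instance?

No

Rows 2 and 16 have the same {R, T} value (R=391, T=N78) but are distinct tuples, so {R, T} does not determine every attribute — not a superkey.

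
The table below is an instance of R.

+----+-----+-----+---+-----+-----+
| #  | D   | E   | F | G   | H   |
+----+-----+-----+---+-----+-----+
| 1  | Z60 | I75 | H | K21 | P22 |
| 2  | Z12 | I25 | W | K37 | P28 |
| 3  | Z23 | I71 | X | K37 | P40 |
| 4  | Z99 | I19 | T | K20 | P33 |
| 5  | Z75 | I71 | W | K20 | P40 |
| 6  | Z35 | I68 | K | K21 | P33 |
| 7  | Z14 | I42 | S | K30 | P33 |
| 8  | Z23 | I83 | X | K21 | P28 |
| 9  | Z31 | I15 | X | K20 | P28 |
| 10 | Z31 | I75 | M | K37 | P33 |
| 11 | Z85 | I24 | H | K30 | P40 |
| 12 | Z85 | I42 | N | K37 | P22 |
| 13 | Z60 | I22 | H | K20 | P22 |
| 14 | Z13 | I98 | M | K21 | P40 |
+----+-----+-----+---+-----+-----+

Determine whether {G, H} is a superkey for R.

Yes

All 14 rows have distinct {G, H} values, so {G, H} → (all attributes) holds and {G, H} is a superkey.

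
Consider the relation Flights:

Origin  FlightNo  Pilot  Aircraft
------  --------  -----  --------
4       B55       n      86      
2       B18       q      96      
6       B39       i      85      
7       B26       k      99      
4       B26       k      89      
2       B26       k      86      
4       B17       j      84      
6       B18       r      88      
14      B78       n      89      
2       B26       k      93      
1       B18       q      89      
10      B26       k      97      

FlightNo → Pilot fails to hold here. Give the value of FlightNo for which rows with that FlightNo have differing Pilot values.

B18

FlightNo=B55: 1 row → Pilot = n ✓
FlightNo=B18: 3 rows → Pilot takes values {q, r} — violation
FlightNo=B39: 1 row → Pilot = i ✓
FlightNo=B26: 5 rows → Pilot = k, k, k, k, k ✓
FlightNo=B17: 1 row → Pilot = j ✓
FlightNo=B78: 1 row → Pilot = n ✓
The only FlightNo value with inconsistent Pilot is FlightNo=B18.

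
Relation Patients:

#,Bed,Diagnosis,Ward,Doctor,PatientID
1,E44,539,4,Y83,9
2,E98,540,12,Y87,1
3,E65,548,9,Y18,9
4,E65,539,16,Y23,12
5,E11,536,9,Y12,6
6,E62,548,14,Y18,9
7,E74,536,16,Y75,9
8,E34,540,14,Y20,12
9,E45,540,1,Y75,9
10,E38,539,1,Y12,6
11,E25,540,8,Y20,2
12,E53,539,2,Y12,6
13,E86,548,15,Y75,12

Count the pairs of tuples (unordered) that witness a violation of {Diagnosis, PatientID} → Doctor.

(Diagnosis=548, PatientID=9): all 2 rows agree on Doctor — 0 pairs.
(Diagnosis=539, PatientID=6): all 2 rows agree on Doctor — 0 pairs.

0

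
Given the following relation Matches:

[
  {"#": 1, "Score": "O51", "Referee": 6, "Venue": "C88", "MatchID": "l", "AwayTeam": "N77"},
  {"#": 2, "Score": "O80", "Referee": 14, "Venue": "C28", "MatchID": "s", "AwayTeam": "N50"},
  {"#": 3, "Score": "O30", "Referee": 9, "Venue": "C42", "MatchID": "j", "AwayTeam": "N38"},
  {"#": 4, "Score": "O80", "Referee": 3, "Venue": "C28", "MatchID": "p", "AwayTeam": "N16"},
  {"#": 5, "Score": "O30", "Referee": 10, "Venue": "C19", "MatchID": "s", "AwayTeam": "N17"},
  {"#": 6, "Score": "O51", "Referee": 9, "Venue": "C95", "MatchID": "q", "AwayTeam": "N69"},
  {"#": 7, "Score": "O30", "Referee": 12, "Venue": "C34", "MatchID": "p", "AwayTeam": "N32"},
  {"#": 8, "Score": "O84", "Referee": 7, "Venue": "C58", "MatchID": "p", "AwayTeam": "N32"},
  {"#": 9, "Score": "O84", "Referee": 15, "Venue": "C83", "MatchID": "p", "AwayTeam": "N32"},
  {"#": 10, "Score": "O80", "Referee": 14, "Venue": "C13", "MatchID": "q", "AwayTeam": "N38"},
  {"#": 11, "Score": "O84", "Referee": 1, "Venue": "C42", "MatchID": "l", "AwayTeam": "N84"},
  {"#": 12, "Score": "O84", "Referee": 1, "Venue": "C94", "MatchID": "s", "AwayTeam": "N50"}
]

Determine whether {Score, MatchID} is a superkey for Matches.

Rows 8 and 9 have the same {Score, MatchID} value (Score=O84, MatchID=p) but are distinct tuples, so {Score, MatchID} does not determine every attribute — not a superkey.

No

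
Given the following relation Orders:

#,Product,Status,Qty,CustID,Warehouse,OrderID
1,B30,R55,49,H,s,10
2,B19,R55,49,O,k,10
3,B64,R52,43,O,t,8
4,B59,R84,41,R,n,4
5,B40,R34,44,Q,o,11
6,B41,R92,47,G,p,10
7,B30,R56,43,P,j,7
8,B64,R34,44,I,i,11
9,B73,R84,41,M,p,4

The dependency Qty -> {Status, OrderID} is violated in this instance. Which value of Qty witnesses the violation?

43

Qty=49: rows 1, 2 → {Status,OrderID} = (R55, 10), (R55, 10) ✓
Qty=43: rows 3, 7 → {Status,OrderID} takes values {(R52, 8), (R56, 7)} — violation
Qty=41: rows 4, 9 → {Status,OrderID} = (R84, 4), (R84, 4) ✓
Qty=44: rows 5, 8 → {Status,OrderID} = (R34, 11), (R34, 11) ✓
Qty=47: row 6 → {Status,OrderID} = (R92, 10) ✓
The only Qty value with inconsistent RHS is Qty=43.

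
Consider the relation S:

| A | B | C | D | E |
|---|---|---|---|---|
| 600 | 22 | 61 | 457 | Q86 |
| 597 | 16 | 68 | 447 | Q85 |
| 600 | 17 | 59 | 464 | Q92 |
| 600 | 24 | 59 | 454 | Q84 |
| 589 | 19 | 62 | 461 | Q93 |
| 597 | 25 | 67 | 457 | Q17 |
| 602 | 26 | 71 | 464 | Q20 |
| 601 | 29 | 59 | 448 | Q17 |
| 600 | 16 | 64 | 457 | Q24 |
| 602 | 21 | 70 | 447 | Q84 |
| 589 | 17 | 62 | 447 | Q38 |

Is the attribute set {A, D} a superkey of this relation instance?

Two distinct rows share (A=600, D=457), so {A, D} does not determine every attribute — not a superkey.

No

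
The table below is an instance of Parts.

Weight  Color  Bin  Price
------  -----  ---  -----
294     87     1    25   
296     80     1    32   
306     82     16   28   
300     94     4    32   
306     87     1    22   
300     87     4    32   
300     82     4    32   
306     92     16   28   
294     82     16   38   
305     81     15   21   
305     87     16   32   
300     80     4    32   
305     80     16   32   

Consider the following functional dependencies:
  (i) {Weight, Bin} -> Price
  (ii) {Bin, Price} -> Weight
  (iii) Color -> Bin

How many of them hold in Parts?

(i) {Weight, Bin} -> Price: every LHS value maps to a single RHS value — holds.
(ii) {Bin, Price} -> Weight: every LHS value maps to a single RHS value — holds.
(iii) Color -> Bin: Color=87: 4 rows → Bin takes values {1, 4, 16} — violation; Color=80: 3 rows → Bin takes values {1, 4, 16} — violation; Color=82: 3 rows → Bin takes values {16, 4} — violation — fails.
2 of the 3 dependencies hold.

2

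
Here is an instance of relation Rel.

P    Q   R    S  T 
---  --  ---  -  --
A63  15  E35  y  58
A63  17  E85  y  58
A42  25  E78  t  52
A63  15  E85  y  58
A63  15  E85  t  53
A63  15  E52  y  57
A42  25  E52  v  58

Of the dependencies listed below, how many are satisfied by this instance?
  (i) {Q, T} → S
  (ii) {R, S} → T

(i) {Q, T} → S: every LHS value maps to a single RHS value — holds.
(ii) {R, S} → T: every LHS value maps to a single RHS value — holds.
2 of the 2 dependencies hold.

2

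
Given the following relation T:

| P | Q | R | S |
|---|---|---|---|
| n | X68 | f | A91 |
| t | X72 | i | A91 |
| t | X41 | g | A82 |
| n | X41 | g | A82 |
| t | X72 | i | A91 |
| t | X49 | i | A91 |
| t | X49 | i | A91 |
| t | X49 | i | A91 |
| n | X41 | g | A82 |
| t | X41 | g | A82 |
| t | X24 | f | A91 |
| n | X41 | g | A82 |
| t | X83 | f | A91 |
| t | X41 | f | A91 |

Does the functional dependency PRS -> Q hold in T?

(P=n, R=f, S=A91): 1 row → Q = X68 ✓
(P=t, R=i, S=A91): 5 rows → Q takes values {X72, X49} — violation
(P=t, R=g, S=A82): 2 rows → Q = X41, X41 ✓
(P=n, R=g, S=A82): 3 rows → Q = X41, X41, X41 ✓
(P=t, R=f, S=A91): 3 rows → Q takes values {X24, X83, X41} — violation
Two rows agree on PRS but differ on Q, so PRS -> Q does not hold.

No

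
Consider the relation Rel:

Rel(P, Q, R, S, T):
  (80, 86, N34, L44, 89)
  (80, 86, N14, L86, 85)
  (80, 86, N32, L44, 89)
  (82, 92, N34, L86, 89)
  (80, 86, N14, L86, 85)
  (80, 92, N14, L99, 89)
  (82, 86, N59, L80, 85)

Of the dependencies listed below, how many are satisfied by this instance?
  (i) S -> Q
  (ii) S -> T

0

(i) S -> Q: S=L86: 3 rows → Q takes values {86, 92} — violation — fails.
(ii) S -> T: S=L86: 3 rows → T takes values {85, 89} — violation — fails.
None of the 2 dependencies hold.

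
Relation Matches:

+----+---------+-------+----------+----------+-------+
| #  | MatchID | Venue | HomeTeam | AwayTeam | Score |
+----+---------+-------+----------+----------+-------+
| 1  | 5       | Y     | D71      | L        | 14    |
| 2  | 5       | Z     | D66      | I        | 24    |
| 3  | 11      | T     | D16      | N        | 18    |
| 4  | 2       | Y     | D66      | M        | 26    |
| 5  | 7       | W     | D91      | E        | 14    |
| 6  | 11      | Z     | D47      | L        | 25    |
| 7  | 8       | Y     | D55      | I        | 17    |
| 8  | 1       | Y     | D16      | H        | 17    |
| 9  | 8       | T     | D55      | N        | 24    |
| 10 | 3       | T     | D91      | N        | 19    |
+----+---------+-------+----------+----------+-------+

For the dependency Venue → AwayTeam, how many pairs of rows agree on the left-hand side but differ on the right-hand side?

Venue=Y: violating pairs (1,4), (1,7), (1,8), (4,7), (4,8), (7,8) — 6 pairs.
Venue=Z: violating pairs (2,6) — 1 pair.
Venue=T: all 3 rows agree on AwayTeam — 0 pairs.

7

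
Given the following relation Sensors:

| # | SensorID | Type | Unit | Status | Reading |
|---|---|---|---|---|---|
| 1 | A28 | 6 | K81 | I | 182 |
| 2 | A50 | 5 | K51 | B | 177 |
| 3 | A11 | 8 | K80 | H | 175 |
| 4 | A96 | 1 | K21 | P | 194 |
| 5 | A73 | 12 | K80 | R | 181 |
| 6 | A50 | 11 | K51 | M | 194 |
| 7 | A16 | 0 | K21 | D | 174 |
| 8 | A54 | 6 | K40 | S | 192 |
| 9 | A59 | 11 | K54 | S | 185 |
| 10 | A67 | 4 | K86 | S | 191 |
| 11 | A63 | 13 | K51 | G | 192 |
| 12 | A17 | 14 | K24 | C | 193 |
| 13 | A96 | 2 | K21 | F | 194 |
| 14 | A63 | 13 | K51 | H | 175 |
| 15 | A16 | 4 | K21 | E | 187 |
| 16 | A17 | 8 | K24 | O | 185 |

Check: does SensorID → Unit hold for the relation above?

Yes

SensorID=A28: row 1 → Unit = K81 ✓
SensorID=A50: rows 2, 6 → Unit = K51, K51 ✓
SensorID=A11: row 3 → Unit = K80 ✓
SensorID=A96: rows 4, 13 → Unit = K21, K21 ✓
SensorID=A73: row 5 → Unit = K80 ✓
SensorID=A16: rows 7, 15 → Unit = K21, K21 ✓
SensorID=A54: row 8 → Unit = K40 ✓
SensorID=A59: row 9 → Unit = K54 ✓
SensorID=A67: row 10 → Unit = K86 ✓
SensorID=A63: rows 11, 14 → Unit = K51, K51 ✓
SensorID=A17: rows 12, 16 → Unit = K24, K24 ✓
Every SensorID value is associated with a single Unit value, so SensorID → Unit holds.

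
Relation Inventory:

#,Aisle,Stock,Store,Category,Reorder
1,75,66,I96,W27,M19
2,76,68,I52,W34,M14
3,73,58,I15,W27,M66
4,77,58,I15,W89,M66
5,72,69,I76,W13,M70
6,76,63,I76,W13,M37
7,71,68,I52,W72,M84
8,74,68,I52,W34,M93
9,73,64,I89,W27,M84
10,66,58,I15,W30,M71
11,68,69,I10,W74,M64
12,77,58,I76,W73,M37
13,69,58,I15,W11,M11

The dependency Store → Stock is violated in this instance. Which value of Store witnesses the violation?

Store=I96: row 1 → Stock = 66 ✓
Store=I52: rows 2, 7, 8 → Stock = 68, 68, 68 ✓
Store=I15: rows 3, 4, 10, 13 → Stock = 58, 58, 58, 58 ✓
Store=I76: rows 5, 6, 12 → Stock takes values {69, 63, 58} — violation
Store=I89: row 9 → Stock = 64 ✓
Store=I10: row 11 → Stock = 69 ✓
The only Store value with inconsistent Stock is Store=I76.

I76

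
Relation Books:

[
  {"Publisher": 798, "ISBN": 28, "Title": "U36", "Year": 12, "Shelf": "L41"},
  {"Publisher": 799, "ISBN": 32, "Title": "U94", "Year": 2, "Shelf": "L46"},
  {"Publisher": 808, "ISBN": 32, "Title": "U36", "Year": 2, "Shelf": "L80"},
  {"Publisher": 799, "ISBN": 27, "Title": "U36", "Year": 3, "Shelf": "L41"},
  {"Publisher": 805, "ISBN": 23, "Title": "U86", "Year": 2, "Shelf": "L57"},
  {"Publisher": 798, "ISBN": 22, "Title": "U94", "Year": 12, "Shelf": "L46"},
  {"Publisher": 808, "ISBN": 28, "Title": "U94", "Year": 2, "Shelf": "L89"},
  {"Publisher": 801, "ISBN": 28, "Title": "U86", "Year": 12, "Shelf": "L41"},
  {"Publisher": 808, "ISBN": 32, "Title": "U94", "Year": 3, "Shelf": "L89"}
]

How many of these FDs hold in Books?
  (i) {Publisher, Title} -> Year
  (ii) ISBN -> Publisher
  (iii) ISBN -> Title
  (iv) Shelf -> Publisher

(i) {Publisher, Title} -> Year: (Publisher=808, Title=U94): 2 rows → Year takes values {2, 3} — violation — fails.
(ii) ISBN -> Publisher: ISBN=28: 3 rows → Publisher takes values {798, 808, 801} — violation; ISBN=32: 3 rows → Publisher takes values {799, 808} — violation — fails.
(iii) ISBN -> Title: ISBN=28: 3 rows → Title takes values {U36, U94, U86} — violation; ISBN=32: 3 rows → Title takes values {U94, U36} — violation — fails.
(iv) Shelf -> Publisher: Shelf=L41: 3 rows → Publisher takes values {798, 799, 801} — violation; Shelf=L46: 2 rows → Publisher takes values {799, 798} — violation — fails.
None of the 4 dependencies hold.

0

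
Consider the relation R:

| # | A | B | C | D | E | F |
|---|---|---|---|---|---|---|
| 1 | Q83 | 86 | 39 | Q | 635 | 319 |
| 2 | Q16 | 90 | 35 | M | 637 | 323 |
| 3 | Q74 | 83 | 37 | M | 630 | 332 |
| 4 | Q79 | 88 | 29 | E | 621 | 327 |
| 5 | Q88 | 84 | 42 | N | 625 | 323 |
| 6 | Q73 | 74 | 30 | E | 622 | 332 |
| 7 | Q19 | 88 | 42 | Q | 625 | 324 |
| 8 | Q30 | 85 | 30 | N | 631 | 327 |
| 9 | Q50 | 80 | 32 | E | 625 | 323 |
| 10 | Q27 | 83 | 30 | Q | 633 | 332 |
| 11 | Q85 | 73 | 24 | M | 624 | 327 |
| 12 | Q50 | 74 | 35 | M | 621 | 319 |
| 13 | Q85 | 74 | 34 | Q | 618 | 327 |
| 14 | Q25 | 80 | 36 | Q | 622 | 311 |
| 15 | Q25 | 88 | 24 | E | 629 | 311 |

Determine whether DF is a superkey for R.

All 15 rows have distinct DF values, so DF → (all attributes) holds and DF is a superkey.

Yes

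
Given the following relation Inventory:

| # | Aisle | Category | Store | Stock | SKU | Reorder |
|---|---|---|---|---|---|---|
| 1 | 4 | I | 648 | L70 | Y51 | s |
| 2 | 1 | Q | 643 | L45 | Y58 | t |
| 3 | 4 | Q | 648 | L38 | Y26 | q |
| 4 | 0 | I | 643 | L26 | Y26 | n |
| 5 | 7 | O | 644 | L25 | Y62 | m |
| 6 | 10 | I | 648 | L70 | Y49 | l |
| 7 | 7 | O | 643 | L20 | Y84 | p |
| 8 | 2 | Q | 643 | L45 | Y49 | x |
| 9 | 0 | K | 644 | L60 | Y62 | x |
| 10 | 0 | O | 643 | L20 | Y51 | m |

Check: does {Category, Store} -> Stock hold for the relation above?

(Category=I, Store=648): rows 1, 6 → Stock = L70, L70 ✓
(Category=Q, Store=643): rows 2, 8 → Stock = L45, L45 ✓
(Category=Q, Store=648): row 3 → Stock = L38 ✓
(Category=I, Store=643): row 4 → Stock = L26 ✓
(Category=O, Store=644): row 5 → Stock = L25 ✓
(Category=O, Store=643): rows 7, 10 → Stock = L20, L20 ✓
(Category=K, Store=644): row 9 → Stock = L60 ✓
Every {Category, Store} value is associated with a single Stock value, so {Category, Store} -> Stock holds.

Yes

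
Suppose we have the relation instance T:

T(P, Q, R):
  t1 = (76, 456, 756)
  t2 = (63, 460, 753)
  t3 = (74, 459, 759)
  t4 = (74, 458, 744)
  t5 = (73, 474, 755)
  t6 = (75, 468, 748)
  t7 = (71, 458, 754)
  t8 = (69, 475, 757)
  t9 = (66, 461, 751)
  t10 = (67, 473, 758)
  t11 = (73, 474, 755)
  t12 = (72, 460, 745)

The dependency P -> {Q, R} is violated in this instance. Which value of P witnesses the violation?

P=76: row 1 → {Q,R} = (456, 756) ✓
P=63: row 2 → {Q,R} = (460, 753) ✓
P=74: rows 3, 4 → {Q,R} takes values {(459, 759), (458, 744)} — violation
P=73: rows 5, 11 → {Q,R} = (474, 755), (474, 755) ✓
P=75: row 6 → {Q,R} = (468, 748) ✓
P=71: row 7 → {Q,R} = (458, 754) ✓
P=69: row 8 → {Q,R} = (475, 757) ✓
P=66: row 9 → {Q,R} = (461, 751) ✓
P=67: row 10 → {Q,R} = (473, 758) ✓
P=72: row 12 → {Q,R} = (460, 745) ✓
The only P value with inconsistent RHS is P=74.

74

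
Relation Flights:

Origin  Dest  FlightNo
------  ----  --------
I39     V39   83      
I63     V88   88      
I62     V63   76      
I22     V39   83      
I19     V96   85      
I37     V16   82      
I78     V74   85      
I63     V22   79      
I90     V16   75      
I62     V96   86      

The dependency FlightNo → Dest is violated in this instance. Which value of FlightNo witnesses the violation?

85

FlightNo=83: 2 rows → Dest = V39, V39 ✓
FlightNo=88: 1 row → Dest = V88 ✓
FlightNo=76: 1 row → Dest = V63 ✓
FlightNo=85: 2 rows → Dest takes values {V96, V74} — violation
FlightNo=82: 1 row → Dest = V16 ✓
FlightNo=79: 1 row → Dest = V22 ✓
FlightNo=75: 1 row → Dest = V16 ✓
FlightNo=86: 1 row → Dest = V96 ✓
The only FlightNo value with inconsistent Dest is FlightNo=85.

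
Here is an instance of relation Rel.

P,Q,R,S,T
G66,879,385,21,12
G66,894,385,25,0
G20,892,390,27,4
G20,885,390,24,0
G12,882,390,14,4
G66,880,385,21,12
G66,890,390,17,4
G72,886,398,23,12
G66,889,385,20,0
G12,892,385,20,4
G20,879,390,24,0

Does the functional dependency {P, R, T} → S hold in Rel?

No

(P=G66, R=385, T=12): 2 rows → S = 21, 21 ✓
(P=G66, R=385, T=0): 2 rows → S takes values {25, 20} — violation
(P=G20, R=390, T=4): 1 row → S = 27 ✓
(P=G20, R=390, T=0): 2 rows → S = 24, 24 ✓
(P=G12, R=390, T=4): 1 row → S = 14 ✓
(P=G66, R=390, T=4): 1 row → S = 17 ✓
(P=G72, R=398, T=12): 1 row → S = 23 ✓
(P=G12, R=385, T=4): 1 row → S = 20 ✓
Two rows agree on {P, R, T} but differ on S, so {P, R, T} → S does not hold.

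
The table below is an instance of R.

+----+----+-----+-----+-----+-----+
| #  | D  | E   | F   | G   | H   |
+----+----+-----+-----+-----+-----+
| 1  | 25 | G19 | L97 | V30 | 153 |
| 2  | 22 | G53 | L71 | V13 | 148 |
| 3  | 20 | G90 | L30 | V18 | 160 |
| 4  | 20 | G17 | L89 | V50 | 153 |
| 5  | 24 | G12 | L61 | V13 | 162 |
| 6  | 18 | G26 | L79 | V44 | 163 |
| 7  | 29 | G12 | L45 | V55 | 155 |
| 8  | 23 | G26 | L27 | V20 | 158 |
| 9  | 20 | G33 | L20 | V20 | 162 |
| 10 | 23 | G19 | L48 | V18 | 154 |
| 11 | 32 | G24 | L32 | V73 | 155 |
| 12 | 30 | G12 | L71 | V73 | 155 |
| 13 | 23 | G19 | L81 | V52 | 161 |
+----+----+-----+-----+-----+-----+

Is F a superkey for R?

No

Rows 2 and 12 have the same F value F=L71 but are distinct tuples, so F does not determine every attribute — not a superkey.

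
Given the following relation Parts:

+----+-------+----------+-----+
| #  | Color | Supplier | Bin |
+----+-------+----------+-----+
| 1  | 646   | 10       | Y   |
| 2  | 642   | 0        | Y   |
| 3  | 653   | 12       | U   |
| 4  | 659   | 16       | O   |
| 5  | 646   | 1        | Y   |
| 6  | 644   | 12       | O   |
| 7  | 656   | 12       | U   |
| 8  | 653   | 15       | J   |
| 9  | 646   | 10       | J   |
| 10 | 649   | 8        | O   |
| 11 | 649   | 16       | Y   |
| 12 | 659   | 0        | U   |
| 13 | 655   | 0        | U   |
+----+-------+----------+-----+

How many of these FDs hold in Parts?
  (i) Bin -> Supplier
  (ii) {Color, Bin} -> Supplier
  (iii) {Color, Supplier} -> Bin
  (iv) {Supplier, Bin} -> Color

0

(i) Bin -> Supplier: Bin=Y: rows 1, 2, 5, 11 → Supplier takes values {10, 0, 1, 16} — violation; Bin=U: rows 3, 7, 12, 13 → Supplier takes values {12, 0} — violation; Bin=O: rows 4, 6, 10 → Supplier takes values {16, 12, 8} — violation; Bin=J: rows 8, 9 → Supplier takes values {15, 10} — violation — fails.
(ii) {Color, Bin} -> Supplier: (Color=646, Bin=Y): rows 1, 5 → Supplier takes values {10, 1} — violation — fails.
(iii) {Color, Supplier} -> Bin: (Color=646, Supplier=10): rows 1, 9 → Bin takes values {Y, J} — violation — fails.
(iv) {Supplier, Bin} -> Color: (Supplier=12, Bin=U): rows 3, 7 → Color takes values {653, 656} — violation; (Supplier=0, Bin=U): rows 12, 13 → Color takes values {659, 655} — violation — fails.
None of the 4 dependencies hold.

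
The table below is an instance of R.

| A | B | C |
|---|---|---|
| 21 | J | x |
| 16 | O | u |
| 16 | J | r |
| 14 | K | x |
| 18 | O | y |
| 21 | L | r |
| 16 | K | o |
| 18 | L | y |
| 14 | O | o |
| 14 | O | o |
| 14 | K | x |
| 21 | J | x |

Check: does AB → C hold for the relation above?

Yes

(A=21, B=J): 2 rows → C = x, x ✓
(A=16, B=O): 1 row → C = u ✓
(A=16, B=J): 1 row → C = r ✓
(A=14, B=K): 2 rows → C = x, x ✓
(A=18, B=O): 1 row → C = y ✓
(A=21, B=L): 1 row → C = r ✓
(A=16, B=K): 1 row → C = o ✓
(A=18, B=L): 1 row → C = y ✓
(A=14, B=O): 2 rows → C = o, o ✓
Every AB value is associated with a single C value, so AB → C holds.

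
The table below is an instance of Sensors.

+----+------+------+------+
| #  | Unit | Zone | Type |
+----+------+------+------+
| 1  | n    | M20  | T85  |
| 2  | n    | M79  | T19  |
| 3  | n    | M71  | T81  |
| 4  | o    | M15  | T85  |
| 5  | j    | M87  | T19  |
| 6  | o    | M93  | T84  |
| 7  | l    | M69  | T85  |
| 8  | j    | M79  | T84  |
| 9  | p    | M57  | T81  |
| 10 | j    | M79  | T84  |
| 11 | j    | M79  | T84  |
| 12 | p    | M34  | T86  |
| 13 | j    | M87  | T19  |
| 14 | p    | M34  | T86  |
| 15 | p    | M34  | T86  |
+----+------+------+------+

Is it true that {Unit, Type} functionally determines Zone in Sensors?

Yes

(Unit=n, Type=T85): row 1 → Zone = M20 ✓
(Unit=n, Type=T19): row 2 → Zone = M79 ✓
(Unit=n, Type=T81): row 3 → Zone = M71 ✓
(Unit=o, Type=T85): row 4 → Zone = M15 ✓
(Unit=j, Type=T19): rows 5, 13 → Zone = M87, M87 ✓
(Unit=o, Type=T84): row 6 → Zone = M93 ✓
(Unit=l, Type=T85): row 7 → Zone = M69 ✓
(Unit=j, Type=T84): rows 8, 10, 11 → Zone = M79, M79, M79 ✓
(Unit=p, Type=T81): row 9 → Zone = M57 ✓
(Unit=p, Type=T86): rows 12, 14, 15 → Zone = M34, M34, M34 ✓
Every {Unit, Type} value is associated with a single Zone value, so {Unit, Type} -> Zone holds.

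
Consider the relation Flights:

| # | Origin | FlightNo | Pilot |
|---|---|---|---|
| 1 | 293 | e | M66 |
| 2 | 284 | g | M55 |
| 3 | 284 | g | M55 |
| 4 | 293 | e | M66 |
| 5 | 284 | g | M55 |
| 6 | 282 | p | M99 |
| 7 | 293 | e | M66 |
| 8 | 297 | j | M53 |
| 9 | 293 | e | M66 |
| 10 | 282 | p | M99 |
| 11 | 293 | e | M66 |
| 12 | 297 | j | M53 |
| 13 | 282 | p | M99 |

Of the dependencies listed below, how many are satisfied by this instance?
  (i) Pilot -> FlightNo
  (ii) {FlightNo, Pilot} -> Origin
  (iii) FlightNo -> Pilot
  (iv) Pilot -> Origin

4

(i) Pilot -> FlightNo: every LHS value maps to a single RHS value — holds.
(ii) {FlightNo, Pilot} -> Origin: every LHS value maps to a single RHS value — holds.
(iii) FlightNo -> Pilot: every LHS value maps to a single RHS value — holds.
(iv) Pilot -> Origin: every LHS value maps to a single RHS value — holds.
4 of the 4 dependencies hold.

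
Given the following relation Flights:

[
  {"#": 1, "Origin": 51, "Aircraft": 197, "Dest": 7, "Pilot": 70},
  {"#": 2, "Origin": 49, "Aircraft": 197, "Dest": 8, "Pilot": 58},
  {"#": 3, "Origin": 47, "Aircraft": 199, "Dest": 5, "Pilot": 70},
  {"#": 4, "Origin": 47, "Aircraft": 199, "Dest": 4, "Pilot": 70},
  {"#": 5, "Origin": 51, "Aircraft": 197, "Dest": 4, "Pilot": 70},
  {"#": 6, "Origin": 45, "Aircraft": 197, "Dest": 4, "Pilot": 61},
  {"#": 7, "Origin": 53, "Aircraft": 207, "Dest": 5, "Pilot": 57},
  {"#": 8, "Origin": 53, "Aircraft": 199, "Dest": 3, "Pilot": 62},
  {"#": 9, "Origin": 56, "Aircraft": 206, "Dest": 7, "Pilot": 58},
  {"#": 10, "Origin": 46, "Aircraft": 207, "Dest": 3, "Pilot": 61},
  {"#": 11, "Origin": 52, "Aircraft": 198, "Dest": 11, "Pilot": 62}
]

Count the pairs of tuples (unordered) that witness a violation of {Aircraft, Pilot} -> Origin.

0

(Aircraft=197, Pilot=70): all 2 rows agree on Origin — 0 pairs.
(Aircraft=199, Pilot=70): all 2 rows agree on Origin — 0 pairs.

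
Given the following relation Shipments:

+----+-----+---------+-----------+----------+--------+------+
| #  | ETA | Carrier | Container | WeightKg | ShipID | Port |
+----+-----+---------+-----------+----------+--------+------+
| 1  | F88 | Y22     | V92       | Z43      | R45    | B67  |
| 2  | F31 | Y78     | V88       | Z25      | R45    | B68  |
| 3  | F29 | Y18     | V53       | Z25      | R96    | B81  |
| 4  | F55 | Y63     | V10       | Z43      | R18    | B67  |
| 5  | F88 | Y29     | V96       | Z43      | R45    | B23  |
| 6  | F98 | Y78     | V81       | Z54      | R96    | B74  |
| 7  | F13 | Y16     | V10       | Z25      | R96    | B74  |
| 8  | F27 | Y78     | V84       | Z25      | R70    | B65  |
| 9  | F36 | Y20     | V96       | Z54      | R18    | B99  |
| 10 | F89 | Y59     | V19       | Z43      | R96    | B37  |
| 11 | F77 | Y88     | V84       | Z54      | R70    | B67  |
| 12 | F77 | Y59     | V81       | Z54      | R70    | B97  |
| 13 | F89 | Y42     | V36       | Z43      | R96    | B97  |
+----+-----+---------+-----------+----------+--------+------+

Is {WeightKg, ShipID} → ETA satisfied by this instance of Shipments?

No

(WeightKg=Z43, ShipID=R45): rows 1, 5 → ETA = F88, F88 ✓
(WeightKg=Z25, ShipID=R45): row 2 → ETA = F31 ✓
(WeightKg=Z25, ShipID=R96): rows 3, 7 → ETA takes values {F29, F13} — violation
(WeightKg=Z43, ShipID=R18): row 4 → ETA = F55 ✓
(WeightKg=Z54, ShipID=R96): row 6 → ETA = F98 ✓
(WeightKg=Z25, ShipID=R70): row 8 → ETA = F27 ✓
(WeightKg=Z54, ShipID=R18): row 9 → ETA = F36 ✓
(WeightKg=Z43, ShipID=R96): rows 10, 13 → ETA = F89, F89 ✓
(WeightKg=Z54, ShipID=R70): rows 11, 12 → ETA = F77, F77 ✓
Two rows agree on {WeightKg, ShipID} but differ on ETA, so {WeightKg, ShipID} → ETA does not hold.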